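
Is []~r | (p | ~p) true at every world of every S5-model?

Valid in S5

Tableau for the negation ~([]~r | (p | ~p)):
1. ~([]~r | (p | ~p)), w0
2. ~[]~r, w0
3. ~(p | ~p), w0
4. ~p, w0
5. p, w0
Accessibility: w0Rw0
Branch closes: p and ~p both at w0.
All branches of the negation close; one closing branch shown above.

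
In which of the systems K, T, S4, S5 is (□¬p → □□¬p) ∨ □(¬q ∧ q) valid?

S4, S5

T-tableau for the negation ¬((□¬p → □□¬p) ∨ □(¬q ∧ q)):
1. ¬((□¬p → □□¬p) ∨ □(¬q ∧ q)), 0
2. ¬(□¬p → □□¬p), 0
3. ¬□(¬q ∧ q), 0
4. □¬p, 0
5. ¬□□¬p, 0
6. ¬p, 0
7. ¬(¬q ∧ q), 1
8. ¬p, 1
9. ¬q, 1
10. ¬□¬p, 2
11. ¬p, 2
12. p, 3
Accessibility: 0R0, 0R1, 0R2, 1R1, 2R2, 2R3, 3R3
Complete open branch: countermodel on a T-frame, so not valid in T, nor in K (the same frame is also a K-frame).
S4-tableau for the negation ¬((□¬p → □□¬p) ∨ □(¬q ∧ q)):
1. ¬((□¬p → □□¬p) ∨ □(¬q ∧ q)), 0
2. ¬(□¬p → □□¬p), 0
3. ¬□(¬q ∧ q), 0
4. □¬p, 0
5. ¬□□¬p, 0
6. ¬p, 0
7. ¬(¬q ∧ q), 1
8. ¬p, 1
9. ¬q, 1
10. ¬□¬p, 2
11. ¬p, 2
12. p, 3
13. ¬p, 3
Accessibility: 0R0, 0R1, 0R2, 0R3, 1R1, 2R2, 2R3, 3R3
Branch closes: p and ¬p both at 3.
Every branch closes (one shown): valid in S4, hence also in S5 (every theorem of S4 is a theorem of S5).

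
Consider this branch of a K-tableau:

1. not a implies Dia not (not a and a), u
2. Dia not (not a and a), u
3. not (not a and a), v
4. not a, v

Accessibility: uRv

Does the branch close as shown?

Not closed

No atom appears with both signs at the same world.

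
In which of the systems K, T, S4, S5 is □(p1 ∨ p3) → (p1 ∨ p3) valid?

T, S4, S5

T-tableau for the negation ¬(□(p1 ∨ p3) → (p1 ∨ p3)):
1. ¬(□(p1 ∨ p3) → (p1 ∨ p3)), w0
2. □(p1 ∨ p3), w0
3. ¬(p1 ∨ p3), w0
4. ¬p1, w0
5. ¬p3, w0
6. p1 ∨ p3, w0
7. p3, w0
Accessibility: w0Rw0
Branch closes: p3 and ¬p3 both at w0.
Every branch closes (one shown): valid in T, hence also in S4, S5 (every theorem of T is a theorem of S4 and S5).
K-tableau for the negation ¬(□(p1 ∨ p3) → (p1 ∨ p3)):
1. ¬(□(p1 ∨ p3) → (p1 ∨ p3)), w0
2. □(p1 ∨ p3), w0
3. ¬(p1 ∨ p3), w0
4. ¬p1, w0
5. ¬p3, w0
Complete open branch: countermodel on a K-frame, so not valid in K.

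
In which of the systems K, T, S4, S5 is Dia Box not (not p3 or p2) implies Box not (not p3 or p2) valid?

S5

S4-tableau for the negation not (Dia Box not (not p3 or p2) implies Box not (not p3 or p2)):
1. not (Dia Box not (not p3 or p2) implies Box not (not p3 or p2)), w0
2. Dia Box not (not p3 or p2), w0   [neg-implies-rule on 1]
3. not Box not (not p3 or p2), w0   [neg-implies-rule on 1]
4. Box not (not p3 or p2), w1   [Dia-rule on 2: fresh world w1, w0Rw1]
5. not (not p3 or p2), w1   [Box-rule on 4 via w1Rw1]
6. p3, w1   [neg-or-rule on 5]
7. not p2, w1   [neg-or-rule on 5]
8. not p3 or p2, w2   [neg-Box-rule on 3: fresh world w2, w0Rw2]
9. p2, w2   [or-rule on 8 (branches; this branch)]
Accessibility: w0Rw0, w0Rw1, w0Rw2, w1Rw1, w2Rw2
Complete open branch: countermodel on an S4-frame, so not valid in S4, nor in K, T (the same frame is also a K-frame and a T-frame).
S5-tableau for the negation not (Dia Box not (not p3 or p2) implies Box not (not p3 or p2)):
1. not (Dia Box not (not p3 or p2) implies Box not (not p3 or p2)), w0
2. Dia Box not (not p3 or p2), w0   [neg-implies-rule on 1]
3. not Box not (not p3 or p2), w0   [neg-implies-rule on 1]
4. Box not (not p3 or p2), w1   [Dia-rule on 2: fresh world w1, w0Rw1]
5. not (not p3 or p2), w0   [Box-rule on 4 via w1Rw0]
6. p3, w0   [neg-or-rule on 5]
7. not p2, w0   [neg-or-rule on 5]
8. not (not p3 or p2), w1   [Box-rule on 4 via w1Rw1]
9. p3, w1   [neg-or-rule on 8]
10. not p2, w1   [neg-or-rule on 8]
11. not p3 or p2, w2   [neg-Box-rule on 3: fresh world w2, w0Rw2]
12. not (not p3 or p2), w2   [Box-rule on 4 via w1Rw2]
13. p3, w2   [neg-or-rule on 12]
14. not p2, w2   [neg-or-rule on 12]
15. p2, w2   [or-rule on 11 (branches; this branch)]
Accessibility: w0Rw0, w0Rw1, w0Rw2, w1Rw0, w1Rw1, w1Rw2, w2Rw0, w2Rw1, w2Rw2
Branch closes: p2 and not p2 both at w2.
Every branch closes (one shown): valid in S5.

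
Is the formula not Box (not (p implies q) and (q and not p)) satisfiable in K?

Yes, satisfiable

1. not Box (not (p implies q) and (q and not p)), 0
2. not (not (p implies q) and (q and not p)), 1   [neg-Box-rule on 1: fresh world 1, 0R1]
3. not (q and not p), 1   [neg-and-rule on 2 (branches; this branch)]
4. p, 1   [neg-and-rule on 3 (branches; this branch)]
Accessibility: 0R1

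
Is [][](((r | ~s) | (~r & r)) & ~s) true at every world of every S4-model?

Tableau for the negation ~[][](((r | ~s) | (~r & r)) & ~s):
1. ~[][](((r | ~s) | (~r & r)) & ~s), w0
2. ~[](((r | ~s) | (~r & r)) & ~s), w1   [~[]-rule on 1: fresh world w1, w0Rw1]
3. ~(((r | ~s) | (~r & r)) & ~s), w2   [~[]-rule on 2: fresh world w2, w1Rw2]
4. s, w2   [~&-rule on 3 (branches; this branch)]
Accessibility: w0Rw0, w0Rw1, w0Rw2, w1Rw1, w1Rw2, w2Rw2
The negation has an open branch (countermodel exists).

Invalid (countermodel exists)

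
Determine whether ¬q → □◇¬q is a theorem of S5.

Yes, valid

Tableau for the negation ¬(¬q → □◇¬q):
1. ¬(¬q → □◇¬q), u
2. ¬q, u
3. ¬□◇¬q, u
4. ¬◇¬q, v
5. q, u
Accessibility: uRu, uRv, vRu, vRv
Branch closes: q and ¬q both at u.
Every branch of the negation's tableau closes; the branch above is one of them.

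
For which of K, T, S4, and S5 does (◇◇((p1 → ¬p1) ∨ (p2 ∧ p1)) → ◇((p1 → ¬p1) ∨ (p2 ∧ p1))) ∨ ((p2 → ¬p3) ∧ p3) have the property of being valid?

S4, S5

T-tableau for the negation ¬((◇◇((p1 → ¬p1) ∨ (p2 ∧ p1)) → ◇((p1 → ¬p1) ∨ (p2 ∧ p1))) ∨ ((p2 → ¬p3) ∧ p3)):
1. ¬((◇◇((p1 → ¬p1) ∨ (p2 ∧ p1)) → ◇((p1 → ¬p1) ∨ (p2 ∧ p1))) ∨ ((p2 → ¬p3) ∧ p3)), u
2. ¬(◇◇((p1 → ¬p1) ∨ (p2 ∧ p1)) → ◇((p1 → ¬p1) ∨ (p2 ∧ p1))), u
3. ¬((p2 → ¬p3) ∧ p3), u
4. ◇◇((p1 → ¬p1) ∨ (p2 ∧ p1)), u
5. ¬◇((p1 → ¬p1) ∨ (p2 ∧ p1)), u
6. ¬((p1 → ¬p1) ∨ (p2 ∧ p1)), u
7. ¬(p1 → ¬p1), u
8. ¬(p2 ∧ p1), u
9. p1, u
10. ¬p3, u
11. ¬p2, u
12. ◇((p1 → ¬p1) ∨ (p2 ∧ p1)), v
13. ¬((p1 → ¬p1) ∨ (p2 ∧ p1)), v
14. ¬(p1 → ¬p1), v
15. ¬(p2 ∧ p1), v
16. p1, v
17. ¬p2, v
18. (p1 → ¬p1) ∨ (p2 ∧ p1), w
19. p2 ∧ p1, w
20. p2, w
21. p1, w
Accessibility: uRu, uRv, vRv, vRw, wRw
Complete open branch: countermodel on a T-frame, so not valid in T, nor in K (the same frame is also a K-frame).
S4-tableau for the negation ¬((◇◇((p1 → ¬p1) ∨ (p2 ∧ p1)) → ◇((p1 → ¬p1) ∨ (p2 ∧ p1))) ∨ ((p2 → ¬p3) ∧ p3)):
1. ¬((◇◇((p1 → ¬p1) ∨ (p2 ∧ p1)) → ◇((p1 → ¬p1) ∨ (p2 ∧ p1))) ∨ ((p2 → ¬p3) ∧ p3)), u
2. ¬(◇◇((p1 → ¬p1) ∨ (p2 ∧ p1)) → ◇((p1 → ¬p1) ∨ (p2 ∧ p1))), u
3. ¬((p2 → ¬p3) ∧ p3), u
4. ◇◇((p1 → ¬p1) ∨ (p2 ∧ p1)), u
5. ¬◇((p1 → ¬p1) ∨ (p2 ∧ p1)), u
6. ¬((p1 → ¬p1) ∨ (p2 ∧ p1)), u
7. ¬(p1 → ¬p1), u
8. ¬(p2 ∧ p1), u
9. p1, u
10. ¬p3, u
11. ¬p2, u
12. ◇((p1 → ¬p1) ∨ (p2 ∧ p1)), v
13. ¬((p1 → ¬p1) ∨ (p2 ∧ p1)), v
14. ¬(p1 → ¬p1), v
15. ¬(p2 ∧ p1), v
16. p1, v
17. ¬p2, v
18. (p1 → ¬p1) ∨ (p2 ∧ p1), w
19. ¬((p1 → ¬p1) ∨ (p2 ∧ p1)), w
20. ¬(p1 → ¬p1), w
21. ¬(p2 ∧ p1), w
22. p1, w
23. p2 ∧ p1, w
24. p2, w
25. ¬p1, w
Accessibility: uRu, uRv, uRw, vRv, vRw, wRw
Branch closes: p1 and ¬p1 both at w.
Every branch closes (one shown): valid in S4, hence also in S5 (every theorem of S4 is a theorem of S5).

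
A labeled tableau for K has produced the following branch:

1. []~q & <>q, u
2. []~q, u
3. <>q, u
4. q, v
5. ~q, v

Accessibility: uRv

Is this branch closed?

Both q and ~q appear at v.

Closed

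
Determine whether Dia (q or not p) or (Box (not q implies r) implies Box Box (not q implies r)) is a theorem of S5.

Yes, valid

Tableau for the negation not (Dia (q or not p) or (Box (not q implies r) implies Box Box (not q implies r))):
1. not (Dia (q or not p) or (Box (not q implies r) implies Box Box (not q implies r))), u
2. not Dia (q or not p), u   [neg-or-rule on 1]
3. not (Box (not q implies r) implies Box Box (not q implies r)), u   [neg-or-rule on 1]
4. Box (not q implies r), u   [neg-implies-rule on 3]
5. not Box Box (not q implies r), u   [neg-implies-rule on 3]
6. not (q or not p), u   [neg-Dia-rule on 2 via uRu]
7. not q, u   [neg-or-rule on 6]
8. p, u   [neg-or-rule on 6]
9. not q implies r, u   [Box-rule on 4 via uRu]
10. r, u   [implies-rule on 9 (branches; this branch)]
11. not Box (not q implies r), v   [neg-Box-rule on 5: fresh world v, uRv]
12. not (q or not p), v   [neg-Dia-rule on 2 via uRv]
13. not q, v   [neg-or-rule on 12]
14. p, v   [neg-or-rule on 12]
15. not q implies r, v   [Box-rule on 4 via uRv]
16. r, v   [implies-rule on 15 (branches; this branch)]
17. not (not q implies r), w   [neg-Box-rule on 11: fresh world w, vRw]
18. not q, w   [neg-implies-rule on 17]
19. not r, w   [neg-implies-rule on 17]
20. not (q or not p), w   [neg-Dia-rule on 2 via uRw]
21. p, w   [neg-or-rule on 20]
22. not q implies r, w   [Box-rule on 4 via uRw]
23. r, w   [implies-rule on 22 (branches; this branch)]
Accessibility: uRu, uRv, uRw, vRu, vRv, vRw, wRu, wRv, wRw
Branch closes: r and not r both at w.
Every branch of the negation's tableau closes; the branch above is one of them.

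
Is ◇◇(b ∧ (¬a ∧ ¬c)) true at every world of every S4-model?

Invalid (countermodel exists)

Tableau for the negation ¬◇◇(b ∧ (¬a ∧ ¬c)):
1. ¬◇◇(b ∧ (¬a ∧ ¬c)), 0
2. ¬◇(b ∧ (¬a ∧ ¬c)), 0
3. ¬(b ∧ (¬a ∧ ¬c)), 0
4. ¬(¬a ∧ ¬c), 0
5. c, 0
Accessibility: 0R0
The negation has an open branch (countermodel exists).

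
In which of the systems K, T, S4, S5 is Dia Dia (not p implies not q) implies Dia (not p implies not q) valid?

T-tableau for the negation not (Dia Dia (not p implies not q) implies Dia (not p implies not q)):
1. not (Dia Dia (not p implies not q) implies Dia (not p implies not q)), 0
2. Dia Dia (not p implies not q), 0   [neg-implies-rule on 1]
3. not Dia (not p implies not q), 0   [neg-implies-rule on 1]
4. not (not p implies not q), 0   [neg-Dia-rule on 3 via 0R0]
5. not p, 0   [neg-implies-rule on 4]
6. q, 0   [neg-implies-rule on 4]
7. Dia (not p implies not q), 1   [Dia-rule on 2: fresh world 1, 0R1]
8. not (not p implies not q), 1   [neg-Dia-rule on 3 via 0R1]
9. not p, 1   [neg-implies-rule on 8]
10. q, 1   [neg-implies-rule on 8]
11. not p implies not q, 2   [Dia-rule on 7: fresh world 2, 1R2]
12. not q, 2   [implies-rule on 11 (branches; this branch)]
Accessibility: 0R0, 0R1, 1R1, 1R2, 2R2
Complete open branch: countermodel on a T-frame, so not valid in T, nor in K (the same frame is also a K-frame).
S4-tableau for the negation not (Dia Dia (not p implies not q) implies Dia (not p implies not q)):
1. not (Dia Dia (not p implies not q) implies Dia (not p implies not q)), 0
2. Dia Dia (not p implies not q), 0   [neg-implies-rule on 1]
3. not Dia (not p implies not q), 0   [neg-implies-rule on 1]
4. not (not p implies not q), 0   [neg-Dia-rule on 3 via 0R0]
5. not p, 0   [neg-implies-rule on 4]
6. q, 0   [neg-implies-rule on 4]
7. Dia (not p implies not q), 1   [Dia-rule on 2: fresh world 1, 0R1]
8. not (not p implies not q), 1   [neg-Dia-rule on 3 via 0R1]
9. not p, 1   [neg-implies-rule on 8]
10. q, 1   [neg-implies-rule on 8]
11. not p implies not q, 2   [Dia-rule on 7: fresh world 2, 1R2]
12. not (not p implies not q), 2   [neg-Dia-rule on 3 via 0R2]
13. not p, 2   [neg-implies-rule on 12]
14. q, 2   [neg-implies-rule on 12]
15. not q, 2   [implies-rule on 11 (branches; this branch)]
Accessibility: 0R0, 0R1, 0R2, 1R1, 1R2, 2R2
Branch closes: q and not q both at 2.
Every branch closes (one shown): valid in S4, hence also in S5 (every theorem of S4 is a theorem of S5).

S4, S5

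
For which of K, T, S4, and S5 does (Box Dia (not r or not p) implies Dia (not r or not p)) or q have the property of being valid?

K-tableau for the negation not ((Box Dia (not r or not p) implies Dia (not r or not p)) or q):
1. not ((Box Dia (not r or not p) implies Dia (not r or not p)) or q), 0
2. not (Box Dia (not r or not p) implies Dia (not r or not p)), 0
3. not q, 0
4. Box Dia (not r or not p), 0
5. not Dia (not r or not p), 0
Complete open branch: countermodel on a K-frame, so not valid in K.
T-tableau for the negation not ((Box Dia (not r or not p) implies Dia (not r or not p)) or q):
1. not ((Box Dia (not r or not p) implies Dia (not r or not p)) or q), 0
2. not (Box Dia (not r or not p) implies Dia (not r or not p)), 0
3. not q, 0
4. Box Dia (not r or not p), 0
5. not Dia (not r or not p), 0
6. Dia (not r or not p), 0
7. not (not r or not p), 0
8. r, 0
9. p, 0
10. not r or not p, 1
11. Dia (not r or not p), 1
12. not (not r or not p), 1
13. r, 1
14. p, 1
15. not p, 1
Accessibility: 0R0, 0R1, 1R1
Branch closes: p and not p both at 1.
Every branch closes (one shown): valid in T, hence also in S4, S5 (every theorem of T is a theorem of S4 and S5).

T, S4, S5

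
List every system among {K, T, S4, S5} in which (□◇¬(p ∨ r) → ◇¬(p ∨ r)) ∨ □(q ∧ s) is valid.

T, S4, S5

K-tableau for the negation ¬((□◇¬(p ∨ r) → ◇¬(p ∨ r)) ∨ □(q ∧ s)):
1. ¬((□◇¬(p ∨ r) → ◇¬(p ∨ r)) ∨ □(q ∧ s)), w0
2. ¬(□◇¬(p ∨ r) → ◇¬(p ∨ r)), w0
3. ¬□(q ∧ s), w0
4. □◇¬(p ∨ r), w0
5. ¬◇¬(p ∨ r), w0
6. ¬(q ∧ s), w1
7. ◇¬(p ∨ r), w1
8. p ∨ r, w1
9. ¬s, w1
10. r, w1
11. ¬(p ∨ r), w2
12. ¬p, w2
13. ¬r, w2
Accessibility: w0Rw1, w1Rw2
Complete open branch: countermodel on a K-frame, so not valid in K.
T-tableau for the negation ¬((□◇¬(p ∨ r) → ◇¬(p ∨ r)) ∨ □(q ∧ s)):
1. ¬((□◇¬(p ∨ r) → ◇¬(p ∨ r)) ∨ □(q ∧ s)), w0
2. ¬(□◇¬(p ∨ r) → ◇¬(p ∨ r)), w0
3. ¬□(q ∧ s), w0
4. □◇¬(p ∨ r), w0
5. ¬◇¬(p ∨ r), w0
6. ◇¬(p ∨ r), w0
7. p ∨ r, w0
8. r, w0
9. ¬(q ∧ s), w1
10. ◇¬(p ∨ r), w1
11. p ∨ r, w1
12. ¬s, w1
13. r, w1
14. ¬(p ∨ r), w2
15. ¬p, w2
16. ¬r, w2
17. ◇¬(p ∨ r), w2
18. p ∨ r, w2
19. r, w2
Accessibility: w0Rw0, w0Rw1, w0Rw2, w1Rw1, w2Rw2
Branch closes: r and ¬r both at w2.
Every branch closes (one shown): valid in T, hence also in S4, S5 (every theorem of T is a theorem of S4 and S5).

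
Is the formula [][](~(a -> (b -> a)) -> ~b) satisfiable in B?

Yes, satisfiable

1. [][](~(a -> (b -> a)) -> ~b), w0
2. [](~(a -> (b -> a)) -> ~b), w0   [[]-rule on 1 via w0Rw0]
3. ~(a -> (b -> a)) -> ~b, w0   [[]-rule on 2 via w0Rw0]
4. ~b, w0   [->-rule on 3 (branches; this branch)]
Accessibility: w0Rw0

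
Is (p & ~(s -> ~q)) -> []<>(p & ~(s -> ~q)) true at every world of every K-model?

Tableau for the negation ~((p & ~(s -> ~q)) -> []<>(p & ~(s -> ~q))):
1. ~((p & ~(s -> ~q)) -> []<>(p & ~(s -> ~q))), 0
2. p & ~(s -> ~q), 0
3. ~[]<>(p & ~(s -> ~q)), 0
4. p, 0
5. ~(s -> ~q), 0
6. s, 0
7. q, 0
8. ~<>(p & ~(s -> ~q)), 1
Accessibility: 0R1
The negation has an open branch (countermodel exists).

Invalid (countermodel exists)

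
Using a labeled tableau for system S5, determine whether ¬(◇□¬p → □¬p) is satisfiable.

Unsatisfiable (every branch closes)

1. ¬(◇□¬p → □¬p), u
2. ◇□¬p, u
3. ¬□¬p, u
4. □¬p, v
5. ¬p, u
6. ¬p, v
7. p, w
8. ¬p, w
Accessibility: uRu, uRv, uRw, vRu, vRv, vRw, wRu, wRv, wRw
Branch closes: p and ¬p both at w.
All branches of the tableau close; one closing branch shown above.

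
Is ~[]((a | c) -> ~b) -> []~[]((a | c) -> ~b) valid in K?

Invalid (countermodel exists)

Tableau for the negation ~(~[]((a | c) -> ~b) -> []~[]((a | c) -> ~b)):
1. ~(~[]((a | c) -> ~b) -> []~[]((a | c) -> ~b)), w0
2. ~[]((a | c) -> ~b), w0
3. ~[]~[]((a | c) -> ~b), w0
4. ~((a | c) -> ~b), w1
5. a | c, w1
6. b, w1
7. c, w1
8. []((a | c) -> ~b), w2
Accessibility: w0Rw1, w0Rw2
The negation has an open branch (countermodel exists).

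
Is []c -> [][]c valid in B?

Tableau for the negation ~([]c -> [][]c):
1. ~([]c -> [][]c), w0
2. []c, w0
3. ~[][]c, w0
4. c, w0
5. ~[]c, w1
6. c, w1
7. ~c, w2
Accessibility: w0Rw0, w0Rw1, w1Rw0, w1Rw1, w1Rw2, w2Rw1, w2Rw2
The negation has an open branch (countermodel exists).

No, not valid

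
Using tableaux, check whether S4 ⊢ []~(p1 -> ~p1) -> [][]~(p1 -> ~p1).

Tableau for the negation ~([]~(p1 -> ~p1) -> [][]~(p1 -> ~p1)):
1. ~([]~(p1 -> ~p1) -> [][]~(p1 -> ~p1)), w0
2. []~(p1 -> ~p1), w0
3. ~[][]~(p1 -> ~p1), w0
4. ~(p1 -> ~p1), w0
5. p1, w0
6. ~[]~(p1 -> ~p1), w1
7. ~(p1 -> ~p1), w1
8. p1, w1
9. p1 -> ~p1, w2
10. ~(p1 -> ~p1), w2
11. p1, w2
12. ~p1, w2
Accessibility: w0Rw0, w0Rw1, w0Rw2, w1Rw1, w1Rw2, w2Rw2
Branch closes: p1 and ~p1 both at w2.
All branches of the negation close; one closing branch shown above.

Valid in S4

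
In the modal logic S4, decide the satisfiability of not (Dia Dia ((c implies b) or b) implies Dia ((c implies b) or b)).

Unsatisfiable (every branch closes)

1. not (Dia Dia ((c implies b) or b) implies Dia ((c implies b) or b)), 0
2. Dia Dia ((c implies b) or b), 0
3. not Dia ((c implies b) or b), 0
4. not ((c implies b) or b), 0
5. not (c implies b), 0
6. not b, 0
7. c, 0
8. Dia ((c implies b) or b), 1
9. not ((c implies b) or b), 1
10. not (c implies b), 1
11. not b, 1
12. c, 1
13. (c implies b) or b, 2
14. not ((c implies b) or b), 2
15. not (c implies b), 2
16. not b, 2
17. c, 2
18. c implies b, 2
19. b, 2
Accessibility: 0R0, 0R1, 0R2, 1R1, 1R2, 2R2
Branch closes: b and not b both at 2.
(One branch shown.) All branches close.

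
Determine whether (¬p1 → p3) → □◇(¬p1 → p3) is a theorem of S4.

No, not valid

Tableau for the negation ¬((¬p1 → p3) → □◇(¬p1 → p3)):
1. ¬((¬p1 → p3) → □◇(¬p1 → p3)), w0
2. ¬p1 → p3, w0
3. ¬□◇(¬p1 → p3), w0
4. p3, w0
5. ¬◇(¬p1 → p3), w1
6. ¬(¬p1 → p3), w1
7. ¬p1, w1
8. ¬p3, w1
Accessibility: w0Rw0, w0Rw1, w1Rw1
The negation has an open branch (countermodel exists).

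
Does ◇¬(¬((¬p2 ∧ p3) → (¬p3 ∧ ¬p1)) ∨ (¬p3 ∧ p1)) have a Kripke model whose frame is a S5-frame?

1. ◇¬(¬((¬p2 ∧ p3) → (¬p3 ∧ ¬p1)) ∨ (¬p3 ∧ p1)), w0
2. ¬(¬((¬p2 ∧ p3) → (¬p3 ∧ ¬p1)) ∨ (¬p3 ∧ p1)), w1   [◇-rule on 1: fresh world w1, w0Rw1]
3. (¬p2 ∧ p3) → (¬p3 ∧ ¬p1), w1   [¬∨-rule on 2]
4. ¬(¬p3 ∧ p1), w1   [¬∨-rule on 2]
5. ¬p3 ∧ ¬p1, w1   [→-rule on 3 (branches; this branch)]
6. ¬p3, w1   [∧-rule on 5]
7. ¬p1, w1   [∧-rule on 5]
Accessibility: w0Rw0, w0Rw1, w1Rw0, w1Rw1

Satisfiable (open branch found)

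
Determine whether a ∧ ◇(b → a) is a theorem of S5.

Not valid

Tableau for the negation ¬(a ∧ ◇(b → a)):
1. ¬(a ∧ ◇(b → a)), w0
2. ¬◇(b → a), w0
3. ¬(b → a), w0
4. b, w0
5. ¬a, w0
Accessibility: w0Rw0
The negation has an open branch (countermodel exists).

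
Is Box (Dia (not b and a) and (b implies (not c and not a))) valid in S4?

Tableau for the negation not Box (Dia (not b and a) and (b implies (not c and not a))):
1. not Box (Dia (not b and a) and (b implies (not c and not a))), w0
2. not (Dia (not b and a) and (b implies (not c and not a))), w1   [neg-Box-rule on 1: fresh world w1, w0Rw1]
3. not (b implies (not c and not a)), w1   [neg-and-rule on 2 (branches; this branch)]
4. b, w1   [neg-implies-rule on 3]
5. not (not c and not a), w1   [neg-implies-rule on 3]
6. a, w1   [neg-and-rule on 5 (branches; this branch)]
Accessibility: w0Rw0, w0Rw1, w1Rw1
The negation has an open branch (countermodel exists).

Not valid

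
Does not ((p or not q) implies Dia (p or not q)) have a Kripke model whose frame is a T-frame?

No, unsatisfiable

1. not ((p or not q) implies Dia (p or not q)), w0
2. p or not q, w0   [neg-implies-rule on 1]
3. not Dia (p or not q), w0   [neg-implies-rule on 1]
4. not (p or not q), w0   [neg-Dia-rule on 3 via w0Rw0]
5. not p, w0   [neg-or-rule on 4]
6. q, w0   [neg-or-rule on 4]
7. not q, w0   [or-rule on 2 (branches; this branch)]
Accessibility: w0Rw0
Branch closes: q and not q both at w0.
Every branch closes; the branch above is one of them.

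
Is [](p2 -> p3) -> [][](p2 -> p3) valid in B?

Not valid

Tableau for the negation ~([](p2 -> p3) -> [][](p2 -> p3)):
1. ~([](p2 -> p3) -> [][](p2 -> p3)), 0
2. [](p2 -> p3), 0
3. ~[][](p2 -> p3), 0
4. p2 -> p3, 0
5. p3, 0
6. ~[](p2 -> p3), 1
7. p2 -> p3, 1
8. p3, 1
9. ~(p2 -> p3), 2
10. p2, 2
11. ~p3, 2
Accessibility: 0R0, 0R1, 1R0, 1R1, 1R2, 2R1, 2R2
The negation has an open branch (countermodel exists).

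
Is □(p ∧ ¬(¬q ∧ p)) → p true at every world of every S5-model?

Tableau for the negation ¬(□(p ∧ ¬(¬q ∧ p)) → p):
1. ¬(□(p ∧ ¬(¬q ∧ p)) → p), u
2. □(p ∧ ¬(¬q ∧ p)), u   [¬→-rule on 1]
3. ¬p, u   [¬→-rule on 1]
4. p ∧ ¬(¬q ∧ p), u   [□-rule on 2 via uRu]
5. p, u   [∧-rule on 4]
6. ¬(¬q ∧ p), u   [∧-rule on 4]
Accessibility: uRu
Branch closes: p and ¬p both at u.
Every branch of the negation's tableau closes; the branch above is one of them.

Valid in S5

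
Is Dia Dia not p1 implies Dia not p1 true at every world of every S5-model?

Tableau for the negation not (Dia Dia not p1 implies Dia not p1):
1. not (Dia Dia not p1 implies Dia not p1), 0
2. Dia Dia not p1, 0   [neg-implies-rule on 1]
3. not Dia not p1, 0   [neg-implies-rule on 1]
4. p1, 0   [neg-Dia-rule on 3 via 0R0]
5. Dia not p1, 1   [Dia-rule on 2: fresh world 1, 0R1]
6. p1, 1   [neg-Dia-rule on 3 via 0R1]
7. not p1, 2   [Dia-rule on 5: fresh world 2, 1R2]
8. p1, 2   [neg-Dia-rule on 3 via 0R2]
Accessibility: 0R0, 0R1, 0R2, 1R0, 1R1, 1R2, 2R0, 2R1, 2R2
Branch closes: p1 and not p1 both at 2.
All branches of the negation close; one closing branch shown above.

Valid in S5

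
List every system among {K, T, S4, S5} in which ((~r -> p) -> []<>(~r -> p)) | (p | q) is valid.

S5

S4-tableau for the negation ~(((~r -> p) -> []<>(~r -> p)) | (p | q)):
1. ~(((~r -> p) -> []<>(~r -> p)) | (p | q)), w0
2. ~((~r -> p) -> []<>(~r -> p)), w0
3. ~(p | q), w0
4. ~r -> p, w0
5. ~[]<>(~r -> p), w0
6. ~p, w0
7. ~q, w0
8. r, w0
9. ~<>(~r -> p), w1
10. ~(~r -> p), w1
11. ~r, w1
12. ~p, w1
Accessibility: w0Rw0, w0Rw1, w1Rw1
Complete open branch: countermodel on an S4-frame, so not valid in S4, nor in K, T (the same frame is also a K-frame and a T-frame).
S5-tableau for the negation ~(((~r -> p) -> []<>(~r -> p)) | (p | q)):
1. ~(((~r -> p) -> []<>(~r -> p)) | (p | q)), w0
2. ~((~r -> p) -> []<>(~r -> p)), w0
3. ~(p | q), w0
4. ~r -> p, w0
5. ~[]<>(~r -> p), w0
6. ~p, w0
7. ~q, w0
8. r, w0
9. ~<>(~r -> p), w1
10. ~(~r -> p), w0
11. ~r, w0
Accessibility: w0Rw0, w0Rw1, w1Rw0, w1Rw1
Branch closes: r and ~r both at w0.
Every branch closes (one shown): valid in S5.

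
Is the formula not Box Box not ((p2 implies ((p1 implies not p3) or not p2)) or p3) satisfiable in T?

Satisfiable

1. not Box Box not ((p2 implies ((p1 implies not p3) or not p2)) or p3), w0
2. not Box not ((p2 implies ((p1 implies not p3) or not p2)) or p3), w1
3. (p2 implies ((p1 implies not p3) or not p2)) or p3, w2
4. p3, w2
Accessibility: w0Rw0, w0Rw1, w1Rw1, w1Rw2, w2Rw2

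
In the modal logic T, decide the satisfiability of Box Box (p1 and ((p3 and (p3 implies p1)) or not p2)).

1. Box Box (p1 and ((p3 and (p3 implies p1)) or not p2)), u
2. Box (p1 and ((p3 and (p3 implies p1)) or not p2)), u
3. p1 and ((p3 and (p3 implies p1)) or not p2), u
4. p1, u
5. (p3 and (p3 implies p1)) or not p2, u
6. not p2, u
Accessibility: uRu

Yes, satisfiable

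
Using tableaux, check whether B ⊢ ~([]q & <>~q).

Tableau for the negation []q & <>~q:
1. []q & <>~q, w0
2. []q, w0   [&-rule on 1]
3. <>~q, w0   [&-rule on 1]
4. q, w0   [[]-rule on 2 via w0Rw0]
5. ~q, w1   [<>-rule on 3: fresh world w1, w0Rw1]
6. q, w1   [[]-rule on 2 via w0Rw1]
Accessibility: w0Rw0, w0Rw1, w1Rw0, w1Rw1
Branch closes: q and ~q both at w1.
All branches of the negation close; one closing branch shown above.

Valid in B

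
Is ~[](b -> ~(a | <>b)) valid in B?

Tableau for the negation [](b -> ~(a | <>b)):
1. [](b -> ~(a | <>b)), 0
2. b -> ~(a | <>b), 0
3. ~(a | <>b), 0
4. ~a, 0
5. ~<>b, 0
6. ~b, 0
Accessibility: 0R0
The negation has an open branch (countermodel exists).

Invalid (countermodel exists)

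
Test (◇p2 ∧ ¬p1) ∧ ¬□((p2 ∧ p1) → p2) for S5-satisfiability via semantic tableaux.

Unsatisfiable (every branch closes)

1. (◇p2 ∧ ¬p1) ∧ ¬□((p2 ∧ p1) → p2), u
2. ◇p2 ∧ ¬p1, u
3. ¬□((p2 ∧ p1) → p2), u
4. ◇p2, u
5. ¬p1, u
6. ¬((p2 ∧ p1) → p2), v
7. p2 ∧ p1, v
8. ¬p2, v
9. p2, v
10. p1, v
Accessibility: uRu, uRv, vRu, vRv
Branch closes: p2 and ¬p2 both at v.
Every branch closes; the branch above is one of them.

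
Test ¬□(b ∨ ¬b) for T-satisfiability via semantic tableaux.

1. ¬□(b ∨ ¬b), u
2. ¬(b ∨ ¬b), v   [¬□-rule on 1: fresh world v, uRv]
3. ¬b, v   [¬∨-rule on 2]
4. b, v   [¬∨-rule on 2]
Accessibility: uRu, uRv, vRv
Branch closes: b and ¬b both at v.
Every branch closes; the branch above is one of them.

Unsatisfiable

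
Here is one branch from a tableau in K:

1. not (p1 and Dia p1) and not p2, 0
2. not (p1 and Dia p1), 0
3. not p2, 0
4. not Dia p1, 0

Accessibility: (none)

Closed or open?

Not closed

There is no literal clash: for every atom and world, at most one sign appears.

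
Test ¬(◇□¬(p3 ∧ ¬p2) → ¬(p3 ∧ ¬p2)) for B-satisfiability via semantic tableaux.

1. ¬(◇□¬(p3 ∧ ¬p2) → ¬(p3 ∧ ¬p2)), w0
2. ◇□¬(p3 ∧ ¬p2), w0
3. p3 ∧ ¬p2, w0
4. p3, w0
5. ¬p2, w0
6. □¬(p3 ∧ ¬p2), w1
7. ¬(p3 ∧ ¬p2), w0
8. ¬(p3 ∧ ¬p2), w1
9. p2, w0
Accessibility: w0Rw0, w0Rw1, w1Rw0, w1Rw1
Branch closes: p2 and ¬p2 both at w0.
(One branch shown.) All branches close.

Unsatisfiable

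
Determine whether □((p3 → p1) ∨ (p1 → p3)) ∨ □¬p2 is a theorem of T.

Tableau for the negation ¬(□((p3 → p1) ∨ (p1 → p3)) ∨ □¬p2):
1. ¬(□((p3 → p1) ∨ (p1 → p3)) ∨ □¬p2), 0
2. ¬□((p3 → p1) ∨ (p1 → p3)), 0   [¬∨-rule on 1]
3. ¬□¬p2, 0   [¬∨-rule on 1]
4. ¬((p3 → p1) ∨ (p1 → p3)), 1   [¬□-rule on 2: fresh world 1, 0R1]
5. ¬(p3 → p1), 1   [¬∨-rule on 4]
6. ¬(p1 → p3), 1   [¬∨-rule on 4]
7. p3, 1   [¬→-rule on 5]
8. ¬p1, 1   [¬→-rule on 5]
9. p1, 1   [¬→-rule on 6]
10. ¬p3, 1   [¬→-rule on 6]
Accessibility: 0R0, 0R1, 1R1
Branch closes: p1 and ¬p1 both at 1.
Every branch of the negation's tableau closes; the branch above is one of them.

Valid in T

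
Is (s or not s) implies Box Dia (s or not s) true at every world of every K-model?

Tableau for the negation not ((s or not s) implies Box Dia (s or not s)):
1. not ((s or not s) implies Box Dia (s or not s)), 0
2. s or not s, 0
3. not Box Dia (s or not s), 0
4. not s, 0
5. not Dia (s or not s), 1
Accessibility: 0R1
The negation has an open branch (countermodel exists).

No, not valid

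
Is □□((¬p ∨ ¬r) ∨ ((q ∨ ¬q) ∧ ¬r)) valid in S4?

Tableau for the negation ¬□□((¬p ∨ ¬r) ∨ ((q ∨ ¬q) ∧ ¬r)):
1. ¬□□((¬p ∨ ¬r) ∨ ((q ∨ ¬q) ∧ ¬r)), u
2. ¬□((¬p ∨ ¬r) ∨ ((q ∨ ¬q) ∧ ¬r)), v   [¬□-rule on 1: fresh world v, uRv]
3. ¬((¬p ∨ ¬r) ∨ ((q ∨ ¬q) ∧ ¬r)), w   [¬□-rule on 2: fresh world w, vRw]
4. ¬(¬p ∨ ¬r), w   [¬∨-rule on 3]
5. ¬((q ∨ ¬q) ∧ ¬r), w   [¬∨-rule on 3]
6. p, w   [¬∨-rule on 4]
7. r, w   [¬∨-rule on 4]
Accessibility: uRu, uRv, uRw, vRv, vRw, wRw
The negation has an open branch (countermodel exists).

No, not valid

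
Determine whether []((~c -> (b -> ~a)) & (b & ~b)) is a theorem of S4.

Tableau for the negation ~[]((~c -> (b -> ~a)) & (b & ~b)):
1. ~[]((~c -> (b -> ~a)) & (b & ~b)), w0
2. ~((~c -> (b -> ~a)) & (b & ~b)), w1
3. ~(b & ~b), w1
4. b, w1
Accessibility: w0Rw0, w0Rw1, w1Rw1
The negation has an open branch (countermodel exists).

Not valid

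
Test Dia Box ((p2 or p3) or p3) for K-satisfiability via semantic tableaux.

1. Dia Box ((p2 or p3) or p3), 0
2. Box ((p2 or p3) or p3), 1
Accessibility: 0R1

Yes, satisfiable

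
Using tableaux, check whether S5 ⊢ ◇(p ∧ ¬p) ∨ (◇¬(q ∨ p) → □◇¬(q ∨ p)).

Yes, valid

Tableau for the negation ¬(◇(p ∧ ¬p) ∨ (◇¬(q ∨ p) → □◇¬(q ∨ p))):
1. ¬(◇(p ∧ ¬p) ∨ (◇¬(q ∨ p) → □◇¬(q ∨ p))), u
2. ¬◇(p ∧ ¬p), u
3. ¬(◇¬(q ∨ p) → □◇¬(q ∨ p)), u
4. ◇¬(q ∨ p), u
5. ¬□◇¬(q ∨ p), u
6. ¬(p ∧ ¬p), u
7. p, u
8. ¬(q ∨ p), v
9. ¬q, v
10. ¬p, v
11. ¬(p ∧ ¬p), v
12. ¬◇¬(q ∨ p), w
13. ¬(p ∧ ¬p), w
14. q ∨ p, u
15. q ∨ p, v
16. q ∨ p, w
17. p, w
18. p, v
Accessibility: uRu, uRv, uRw, vRu, vRv, vRw, wRu, wRv, wRw
Branch closes: p and ¬p both at v.
Every branch of the negation's tableau closes; the branch above is one of them.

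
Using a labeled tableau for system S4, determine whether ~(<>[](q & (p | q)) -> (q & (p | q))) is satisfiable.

Satisfiable

1. ~(<>[](q & (p | q)) -> (q & (p | q))), u
2. <>[](q & (p | q)), u
3. ~(q & (p | q)), u
4. ~(p | q), u
5. ~p, u
6. ~q, u
7. [](q & (p | q)), v
8. q & (p | q), v
9. q, v
10. p | q, v
Accessibility: uRu, uRv, vRv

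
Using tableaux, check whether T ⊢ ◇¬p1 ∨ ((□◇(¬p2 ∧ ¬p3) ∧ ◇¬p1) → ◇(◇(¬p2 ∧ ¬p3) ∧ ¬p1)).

Yes, valid

Tableau for the negation ¬(◇¬p1 ∨ ((□◇(¬p2 ∧ ¬p3) ∧ ◇¬p1) → ◇(◇(¬p2 ∧ ¬p3) ∧ ¬p1))):
1. ¬(◇¬p1 ∨ ((□◇(¬p2 ∧ ¬p3) ∧ ◇¬p1) → ◇(◇(¬p2 ∧ ¬p3) ∧ ¬p1))), u
2. ¬◇¬p1, u
3. ¬((□◇(¬p2 ∧ ¬p3) ∧ ◇¬p1) → ◇(◇(¬p2 ∧ ¬p3) ∧ ¬p1)), u
4. □◇(¬p2 ∧ ¬p3) ∧ ◇¬p1, u
5. ¬◇(◇(¬p2 ∧ ¬p3) ∧ ¬p1), u
6. □◇(¬p2 ∧ ¬p3), u
7. ◇¬p1, u
8. p1, u
9. ¬(◇(¬p2 ∧ ¬p3) ∧ ¬p1), u
10. ◇(¬p2 ∧ ¬p3), u
11. ¬◇(¬p2 ∧ ¬p3), u
12. ¬(¬p2 ∧ ¬p3), u
13. p3, u
14. ¬p1, v
15. p1, v
Accessibility: uRu, uRv, vRv
Branch closes: p1 and ¬p1 both at v.
All branches of the negation close; one closing branch shown above.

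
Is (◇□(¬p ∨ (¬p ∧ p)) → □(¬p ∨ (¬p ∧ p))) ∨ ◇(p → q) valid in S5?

Tableau for the negation ¬((◇□(¬p ∨ (¬p ∧ p)) → □(¬p ∨ (¬p ∧ p))) ∨ ◇(p → q)):
1. ¬((◇□(¬p ∨ (¬p ∧ p)) → □(¬p ∨ (¬p ∧ p))) ∨ ◇(p → q)), u
2. ¬(◇□(¬p ∨ (¬p ∧ p)) → □(¬p ∨ (¬p ∧ p))), u
3. ¬◇(p → q), u
4. ◇□(¬p ∨ (¬p ∧ p)), u
5. ¬□(¬p ∨ (¬p ∧ p)), u
6. ¬(p → q), u
7. p, u
8. ¬q, u
9. □(¬p ∨ (¬p ∧ p)), v
10. ¬(p → q), v
11. p, v
12. ¬q, v
13. ¬p ∨ (¬p ∧ p), u
14. ¬p ∨ (¬p ∧ p), v
15. ¬p ∧ p, u
16. ¬p, u
Accessibility: uRu, uRv, vRu, vRv
Branch closes: p and ¬p both at u.
All branches of the negation close; one closing branch shown above.

Valid in S5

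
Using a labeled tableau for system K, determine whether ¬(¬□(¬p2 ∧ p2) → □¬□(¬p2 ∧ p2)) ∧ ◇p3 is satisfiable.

1. ¬(¬□(¬p2 ∧ p2) → □¬□(¬p2 ∧ p2)) ∧ ◇p3, w0
2. ¬(¬□(¬p2 ∧ p2) → □¬□(¬p2 ∧ p2)), w0
3. ◇p3, w0
4. ¬□(¬p2 ∧ p2), w0
5. ¬□¬□(¬p2 ∧ p2), w0
6. p3, w1
7. ¬(¬p2 ∧ p2), w2
8. ¬p2, w2
9. □(¬p2 ∧ p2), w3
Accessibility: w0Rw1, w0Rw2, w0Rw3

Yes, satisfiable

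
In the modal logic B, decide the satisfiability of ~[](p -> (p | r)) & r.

Unsatisfiable

1. ~[](p -> (p | r)) & r, w0
2. ~[](p -> (p | r)), w0
3. r, w0
4. ~(p -> (p | r)), w1
5. p, w1
6. ~(p | r), w1
7. ~p, w1
8. ~r, w1
Accessibility: w0Rw0, w0Rw1, w1Rw0, w1Rw1
Branch closes: p and ~p both at w1.
(One branch shown.) All branches close.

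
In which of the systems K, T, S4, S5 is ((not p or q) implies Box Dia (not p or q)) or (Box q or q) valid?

S5

S5-tableau for the negation not (((not p or q) implies Box Dia (not p or q)) or (Box q or q)):
1. not (((not p or q) implies Box Dia (not p or q)) or (Box q or q)), w0
2. not ((not p or q) implies Box Dia (not p or q)), w0   [neg-or-rule on 1]
3. not (Box q or q), w0   [neg-or-rule on 1]
4. not p or q, w0   [neg-implies-rule on 2]
5. not Box Dia (not p or q), w0   [neg-implies-rule on 2]
6. not Box q, w0   [neg-or-rule on 3]
7. not q, w0   [neg-or-rule on 3]
8. not p, w0   [or-rule on 4 (branches; this branch)]
9. not Dia (not p or q), w1   [neg-Box-rule on 5: fresh world w1, w0Rw1]
10. not (not p or q), w0   [neg-Dia-rule on 9 via w1Rw0]
11. p, w0   [neg-or-rule on 10]
Accessibility: w0Rw0, w0Rw1, w1Rw0, w1Rw1
Branch closes: p and not p both at w0.
Every branch closes (one shown): valid in S5.
S4-tableau for the negation not (((not p or q) implies Box Dia (not p or q)) or (Box q or q)):
1. not (((not p or q) implies Box Dia (not p or q)) or (Box q or q)), w0
2. not ((not p or q) implies Box Dia (not p or q)), w0   [neg-or-rule on 1]
3. not (Box q or q), w0   [neg-or-rule on 1]
4. not p or q, w0   [neg-implies-rule on 2]
5. not Box Dia (not p or q), w0   [neg-implies-rule on 2]
6. not Box q, w0   [neg-or-rule on 3]
7. not q, w0   [neg-or-rule on 3]
8. not p, w0   [or-rule on 4 (branches; this branch)]
9. not Dia (not p or q), w1   [neg-Box-rule on 5: fresh world w1, w0Rw1]
10. not (not p or q), w1   [neg-Dia-rule on 9 via w1Rw1]
11. p, w1   [neg-or-rule on 10]
12. not q, w1   [neg-or-rule on 10]
13. not q, w2   [neg-Box-rule on 6: fresh world w2, w0Rw2]
Accessibility: w0Rw0, w0Rw1, w0Rw2, w1Rw1, w2Rw2
Complete open branch: countermodel on an S4-frame, so not valid in S4, nor in K, T (the same frame is also a K-frame and a T-frame).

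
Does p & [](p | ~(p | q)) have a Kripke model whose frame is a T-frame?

Yes, satisfiable

1. p & [](p | ~(p | q)), u
2. p, u   [&-rule on 1]
3. [](p | ~(p | q)), u   [&-rule on 1]
4. p | ~(p | q), u   [[]-rule on 3 via uRu]
Accessibility: uRu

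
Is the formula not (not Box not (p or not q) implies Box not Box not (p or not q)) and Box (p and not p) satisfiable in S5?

1. not (not Box not (p or not q) implies Box not Box not (p or not q)) and Box (p and not p), w0
2. not (not Box not (p or not q) implies Box not Box not (p or not q)), w0
3. Box (p and not p), w0
4. not Box not (p or not q), w0
5. not Box not Box not (p or not q), w0
6. p and not p, w0
7. p, w0
8. not p, w0
Accessibility: w0Rw0
Branch closes: p and not p both at w0.
Every branch closes; the branch above is one of them.

Unsatisfiable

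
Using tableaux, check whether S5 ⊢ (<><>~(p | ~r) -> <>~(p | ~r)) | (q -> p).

Yes, valid

Tableau for the negation ~((<><>~(p | ~r) -> <>~(p | ~r)) | (q -> p)):
1. ~((<><>~(p | ~r) -> <>~(p | ~r)) | (q -> p)), w0
2. ~(<><>~(p | ~r) -> <>~(p | ~r)), w0
3. ~(q -> p), w0
4. <><>~(p | ~r), w0
5. ~<>~(p | ~r), w0
6. q, w0
7. ~p, w0
8. p | ~r, w0
9. ~r, w0
10. <>~(p | ~r), w1
11. p | ~r, w1
12. ~r, w1
13. ~(p | ~r), w2
14. ~p, w2
15. r, w2
16. p | ~r, w2
17. ~r, w2
Accessibility: w0Rw0, w0Rw1, w0Rw2, w1Rw0, w1Rw1, w1Rw2, w2Rw0, w2Rw1, w2Rw2
Branch closes: r and ~r both at w2.
Every branch of the negation's tableau closes; the branch above is one of them.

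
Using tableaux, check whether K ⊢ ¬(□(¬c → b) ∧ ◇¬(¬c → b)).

Tableau for the negation □(¬c → b) ∧ ◇¬(¬c → b):
1. □(¬c → b) ∧ ◇¬(¬c → b), 0
2. □(¬c → b), 0
3. ◇¬(¬c → b), 0
4. ¬(¬c → b), 1
5. ¬c, 1
6. ¬b, 1
7. ¬c → b, 1
8. b, 1
Accessibility: 0R1
Branch closes: b and ¬b both at 1.
Every branch of the negation's tableau closes; the branch above is one of them.

Valid in K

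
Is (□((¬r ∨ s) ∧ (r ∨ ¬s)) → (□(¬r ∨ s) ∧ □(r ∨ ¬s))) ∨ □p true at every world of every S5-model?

Tableau for the negation ¬((□((¬r ∨ s) ∧ (r ∨ ¬s)) → (□(¬r ∨ s) ∧ □(r ∨ ¬s))) ∨ □p):
1. ¬((□((¬r ∨ s) ∧ (r ∨ ¬s)) → (□(¬r ∨ s) ∧ □(r ∨ ¬s))) ∨ □p), w0
2. ¬(□((¬r ∨ s) ∧ (r ∨ ¬s)) → (□(¬r ∨ s) ∧ □(r ∨ ¬s))), w0
3. ¬□p, w0
4. □((¬r ∨ s) ∧ (r ∨ ¬s)), w0
5. ¬(□(¬r ∨ s) ∧ □(r ∨ ¬s)), w0
6. (¬r ∨ s) ∧ (r ∨ ¬s), w0
7. ¬r ∨ s, w0
8. r ∨ ¬s, w0
9. ¬□(r ∨ ¬s), w0
10. s, w0
11. r, w0
12. ¬p, w1
13. (¬r ∨ s) ∧ (r ∨ ¬s), w1
14. ¬r ∨ s, w1
15. r ∨ ¬s, w1
16. s, w1
17. r, w1
18. ¬(r ∨ ¬s), w2
19. ¬r, w2
20. s, w2
21. (¬r ∨ s) ∧ (r ∨ ¬s), w2
22. ¬r ∨ s, w2
23. r ∨ ¬s, w2
24. ¬s, w2
Accessibility: w0Rw0, w0Rw1, w0Rw2, w1Rw0, w1Rw1, w1Rw2, w2Rw0, w2Rw1, w2Rw2
Branch closes: s and ¬s both at w2.
Every branch of the negation's tableau closes; the branch above is one of them.

Yes, valid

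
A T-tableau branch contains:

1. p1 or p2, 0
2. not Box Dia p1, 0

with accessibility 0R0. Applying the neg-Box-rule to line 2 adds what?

a fresh world 1 with 0R1, and not Dia p1 at 1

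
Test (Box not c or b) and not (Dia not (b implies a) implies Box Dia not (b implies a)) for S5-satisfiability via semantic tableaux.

1. (Box not c or b) and not (Dia not (b implies a) implies Box Dia not (b implies a)), w0
2. Box not c or b, w0   [and-rule on 1]
3. not (Dia not (b implies a) implies Box Dia not (b implies a)), w0   [and-rule on 1]
4. Dia not (b implies a), w0   [neg-implies-rule on 3]
5. not Box Dia not (b implies a), w0   [neg-implies-rule on 3]
6. Box not c, w0   [or-rule on 2 (branches; this branch)]
7. not c, w0   [Box-rule on 6 via w0Rw0]
8. not (b implies a), w1   [Dia-rule on 4: fresh world w1, w0Rw1]
9. b, w1   [neg-implies-rule on 8]
10. not a, w1   [neg-implies-rule on 8]
11. not c, w1   [Box-rule on 6 via w0Rw1]
12. not Dia not (b implies a), w2   [neg-Box-rule on 5: fresh world w2, w0Rw2]
13. not c, w2   [Box-rule on 6 via w0Rw2]
14. b implies a, w0   [neg-Dia-rule on 12 via w2Rw0]
15. b implies a, w1   [neg-Dia-rule on 12 via w2Rw1]
16. b implies a, w2   [neg-Dia-rule on 12 via w2Rw2]
17. a, w0   [implies-rule on 14 (branches; this branch)]
18. a, w1   [implies-rule on 15 (branches; this branch)]
Accessibility: w0Rw0, w0Rw1, w0Rw2, w1Rw0, w1Rw1, w1Rw2, w2Rw0, w2Rw1, w2Rw2
Branch closes: a and not a both at w1.
(One branch shown.) All branches close.

Unsatisfiable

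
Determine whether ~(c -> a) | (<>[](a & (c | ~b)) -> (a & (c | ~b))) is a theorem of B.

Tableau for the negation ~(~(c -> a) | (<>[](a & (c | ~b)) -> (a & (c | ~b)))):
1. ~(~(c -> a) | (<>[](a & (c | ~b)) -> (a & (c | ~b)))), 0
2. c -> a, 0
3. ~(<>[](a & (c | ~b)) -> (a & (c | ~b))), 0
4. <>[](a & (c | ~b)), 0
5. ~(a & (c | ~b)), 0
6. a, 0
7. ~(c | ~b), 0
8. ~c, 0
9. b, 0
10. [](a & (c | ~b)), 1
11. a & (c | ~b), 0
12. c | ~b, 0
13. a & (c | ~b), 1
14. a, 1
15. c | ~b, 1
16. ~b, 0
Accessibility: 0R0, 0R1, 1R0, 1R1
Branch closes: b and ~b both at 0.
Every branch of the negation's tableau closes; the branch above is one of them.

Valid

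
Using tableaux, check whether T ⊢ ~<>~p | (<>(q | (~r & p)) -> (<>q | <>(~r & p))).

Yes, valid

Tableau for the negation ~(~<>~p | (<>(q | (~r & p)) -> (<>q | <>(~r & p)))):
1. ~(~<>~p | (<>(q | (~r & p)) -> (<>q | <>(~r & p)))), 0
2. <>~p, 0   [~|-rule on 1]
3. ~(<>(q | (~r & p)) -> (<>q | <>(~r & p))), 0   [~|-rule on 1]
4. <>(q | (~r & p)), 0   [~->-rule on 3]
5. ~(<>q | <>(~r & p)), 0   [~->-rule on 3]
6. ~<>q, 0   [~|-rule on 5]
7. ~<>(~r & p), 0   [~|-rule on 5]
8. ~q, 0   [~<>-rule on 6 via 0R0]
9. ~(~r & p), 0   [~<>-rule on 7 via 0R0]
10. ~p, 0   [~&-rule on 9 (branches; this branch)]
11. ~p, 1   [<>-rule on 2: fresh world 1, 0R1]
12. ~q, 1   [~<>-rule on 6 via 0R1]
13. ~(~r & p), 1   [~<>-rule on 7 via 0R1]
14. q | (~r & p), 2   [<>-rule on 4: fresh world 2, 0R2]
15. ~q, 2   [~<>-rule on 6 via 0R2]
16. ~(~r & p), 2   [~<>-rule on 7 via 0R2]
17. ~r & p, 2   [|-rule on 14 (branches; this branch)]
18. ~r, 2   [&-rule on 17]
19. p, 2   [&-rule on 17]
20. ~p, 2   [~&-rule on 16 (branches; this branch)]
Accessibility: 0R0, 0R1, 0R2, 1R1, 2R2
Branch closes: p and ~p both at 2.
All branches of the negation close; one closing branch shown above.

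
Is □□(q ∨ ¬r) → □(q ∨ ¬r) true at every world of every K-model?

No, not valid

Tableau for the negation ¬(□□(q ∨ ¬r) → □(q ∨ ¬r)):
1. ¬(□□(q ∨ ¬r) → □(q ∨ ¬r)), u
2. □□(q ∨ ¬r), u
3. ¬□(q ∨ ¬r), u
4. ¬(q ∨ ¬r), v
5. ¬q, v
6. r, v
7. □(q ∨ ¬r), v
Accessibility: uRv
The negation has an open branch (countermodel exists).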